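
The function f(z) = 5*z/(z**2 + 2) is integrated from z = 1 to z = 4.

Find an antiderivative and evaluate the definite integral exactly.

f matches the chain-rule pattern g'(h)*h' with inner function h(z) = z**2/2 + 1; substituting u = h(z) collapses the integral.
F(z) = 5*log(z**2/2 + 1)/2 is an antiderivative of f.
Check: d/dz[5*log(z**2/2 + 1)/2] = 5*z/(z**2 + 2) = f(z).
F(4) = 5*log(9)/2; F(1) = 5*log(3/2)/2.
Integral = F(4) - F(1) = -5*log(3/2)/2 + 5*log(9)/2.

Antiderivative: F(z) = 5*log(z**2/2 + 1)/2; value = -5*log(3/2)/2 + 5*log(9)/2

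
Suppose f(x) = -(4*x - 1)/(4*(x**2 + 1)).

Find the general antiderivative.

F(x) = -log(x**2 + 1)/2 + atan(x)/4 + C

Since d/dx undoes antidifferentiation here, F'(x) = f(x) is required of F(x).
Check: d/dx[-log(x**2 + 1)/2 + atan(x)/4] = (1 - 4*x)/(4*x**2 + 4), which equals f(x).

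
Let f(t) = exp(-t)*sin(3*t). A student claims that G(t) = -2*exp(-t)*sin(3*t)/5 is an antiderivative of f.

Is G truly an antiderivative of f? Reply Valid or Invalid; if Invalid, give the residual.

d/dt[G] = (2*sin(3*t) - 6*cos(3*t))*exp(-t)/5
d/dt[G] - f(t) = (-3*sin(3*t) - 6*cos(3*t))*exp(-t)/5 != 0.

Invalid: d/dt[G] - f = (-3*sin(3*t) - 6*cos(3*t))*exp(-t)/5, which is not 0.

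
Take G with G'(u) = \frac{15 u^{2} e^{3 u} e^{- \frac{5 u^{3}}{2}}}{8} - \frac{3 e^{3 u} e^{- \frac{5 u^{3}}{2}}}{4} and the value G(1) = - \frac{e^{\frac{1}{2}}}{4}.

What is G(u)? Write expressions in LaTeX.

G(u) = - \frac{e^{3 u} e^{- \frac{5 u^{3}}{2}}}{4}

The substitution w = - \frac{5 u^{3}}{2} + 3 u works: G'(u) is exactly (dG/dw)*(dw/du) for that inner function.
A general antiderivative is - \frac{e^{- \frac{5 u^{3}}{2} + 3 u}}{4} + C.
The condition gives C = - \frac{e^{\frac{1}{2}}}{4} - (- \frac{e^{\frac{1}{2}}}{4}) = 0.
So G(u) = - \frac{e^{3 u} e^{- \frac{5 u^{3}}{2}}}{4}.
Check: d/du[- \frac{e^{3 u} e^{- \frac{5 u^{3}}{2}}}{4}] = \frac{\left(15 u^{2} e^{3 u} - 6 e^{3 u}\right) e^{- \frac{5 u^{3}}{2}}}{8}, which equals G'(u).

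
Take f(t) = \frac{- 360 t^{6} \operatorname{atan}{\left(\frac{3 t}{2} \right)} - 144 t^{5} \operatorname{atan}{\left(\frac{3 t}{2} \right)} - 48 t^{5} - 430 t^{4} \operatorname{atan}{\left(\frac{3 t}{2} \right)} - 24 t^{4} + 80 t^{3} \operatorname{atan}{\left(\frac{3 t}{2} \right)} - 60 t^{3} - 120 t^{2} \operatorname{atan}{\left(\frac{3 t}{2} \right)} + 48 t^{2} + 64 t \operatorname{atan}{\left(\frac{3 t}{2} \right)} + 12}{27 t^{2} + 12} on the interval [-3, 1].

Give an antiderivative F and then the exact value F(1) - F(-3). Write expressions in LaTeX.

Antiderivative: F(t) = - \frac{8 t^{5} \operatorname{atan}{\left(\frac{3 t}{2} \right)}}{3} - \frac{4 t^{4} \operatorname{atan}{\left(\frac{3 t}{2} \right)}}{3} - \frac{10 t^{3} \operatorname{atan}{\left(\frac{3 t}{2} \right)}}{3} + \frac{8 t^{2} \operatorname{atan}{\left(\frac{3 t}{2} \right)}}{3} + \frac{2 \operatorname{atan}{\left(\frac{3 t}{2} \right)}}{3}; value = - 4 \operatorname{atan}{\left(\frac{3}{2} \right)} + \frac{1964 \operatorname{atan}{\left(\frac{9}{2} \right)}}{3}

f has the shape u'v + uv' for u = - \frac{8 t^{5}}{3} - \frac{4 t^{4}}{3} - \frac{10 t^{3}}{3} + \frac{8 t^{2}}{3} + \frac{2}{3} and v = \operatorname{atan}{\left(\frac{3 t}{2} \right)} — it is the derivative of the product u*v.
F(t) = - \frac{8 t^{5} \operatorname{atan}{\left(\frac{3 t}{2} \right)}}{3} - \frac{4 t^{4} \operatorname{atan}{\left(\frac{3 t}{2} \right)}}{3} - \frac{10 t^{3} \operatorname{atan}{\left(\frac{3 t}{2} \right)}}{3} + \frac{8 t^{2} \operatorname{atan}{\left(\frac{3 t}{2} \right)}}{3} + \frac{2 \operatorname{atan}{\left(\frac{3 t}{2} \right)}}{3} is an antiderivative of f.
Check: d/dt[- \frac{8 t^{5} \operatorname{atan}{\left(\frac{3 t}{2} \right)}}{3} - \frac{4 t^{4} \operatorname{atan}{\left(\frac{3 t}{2} \right)}}{3} - \frac{10 t^{3} \operatorname{atan}{\left(\frac{3 t}{2} \right)}}{3} + \frac{8 t^{2} \operatorname{atan}{\left(\frac{3 t}{2} \right)}}{3} + \frac{2 \operatorname{atan}{\left(\frac{3 t}{2} \right)}}{3}] = \frac{- 360 t^{6} \operatorname{atan}{\left(\frac{3 t}{2} \right)} - 144 t^{5} \operatorname{atan}{\left(\frac{3 t}{2} \right)} - 48 t^{5} - 430 t^{4} \operatorname{atan}{\left(\frac{3 t}{2} \right)} - 24 t^{4} + 80 t^{3} \operatorname{atan}{\left(\frac{3 t}{2} \right)} - 60 t^{3} - 120 t^{2} \operatorname{atan}{\left(\frac{3 t}{2} \right)} + 48 t^{2} + 64 t \operatorname{atan}{\left(\frac{3 t}{2} \right)} + 12}{27 t^{2} + 12} = f(t).
F(1) = - 4 \operatorname{atan}{\left(\frac{3}{2} \right)}; F(-3) = - \frac{1964 \operatorname{atan}{\left(\frac{9}{2} \right)}}{3}.
Integral = F(1) - F(-3) = - 4 \operatorname{atan}{\left(\frac{3}{2} \right)} + \frac{1964 \operatorname{atan}{\left(\frac{9}{2} \right)}}{3}.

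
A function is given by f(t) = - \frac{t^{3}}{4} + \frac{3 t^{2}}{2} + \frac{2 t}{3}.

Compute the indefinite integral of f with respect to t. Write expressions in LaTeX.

The integrand splits into summands that can be handled one at a time.
Check: d/dt[- \frac{t^{2} \left(3 t^{2} - 24 t - 16\right)}{48}] = - \frac{t^{3}}{4} + \frac{3 t^{2}}{2} + \frac{2 t}{3} = f(t).

F(t) = - \frac{t^{2} \left(3 t^{2} - 24 t - 16\right)}{48} + C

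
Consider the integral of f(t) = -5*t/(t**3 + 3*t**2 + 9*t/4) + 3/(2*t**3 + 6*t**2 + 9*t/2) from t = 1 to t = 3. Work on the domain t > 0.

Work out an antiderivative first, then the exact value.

The denominator factors as t*(2*t + 3)**2; partial fractions split f into directly integrable pieces: -4/(3*(2*t + 3)) - 24/(2*t + 3)**2 + 2/(3*t).
F(t) = -2*(-2*t*log(t) + 2*t*log(t + 3/2) - 3*log(t) + 3*log(t + 3/2) - 18)/(3*(2*t + 3)) is an antiderivative of f.
Check: d/dt[-2*(-2*t*log(t) + 2*t*log(t + 3/2) - 3*log(t) + 3*log(t + 3/2) - 18)/(3*(2*t + 3))] = (6 - 20*t)/(4*t**3 + 12*t**2 + 9*t), which equals f(t).
F(3) = -2*log(9/2)/3 + 2*log(3)/3 + 4/3; F(1) = 12/5 - 2*log(5/2)/3.
Integral = F(3) - F(1) = -16/15 - 2*log(9/2)/3 + 2*log(5/2)/3 + 2*log(3)/3.

Antiderivative: F(t) = -2*(-2*t*log(t) + 2*t*log(t + 3/2) - 3*log(t) + 3*log(t + 3/2) - 18)/(3*(2*t + 3)); value = -16/15 - 2*log(9/2)/3 + 2*log(5/2)/3 + 2*log(3)/3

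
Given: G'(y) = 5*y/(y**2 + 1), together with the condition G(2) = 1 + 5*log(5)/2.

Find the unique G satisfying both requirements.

The substitution u = y**2 + 1 works: G'(y) is exactly (dG/du)*(du/dy) for that inner function.
A general antiderivative is 5*log(y**2 + 1)/2 + C.
The condition gives C = 1 + 5*log(5)/2 - (5*log(5)/2) = 1.
So G(y) = (5*log(y**2 + 1) + 2)/2.
Check: d/dy[(5*log(y**2 + 1) + 2)/2] = 5*y/(y**2 + 1) = G'(y).

G(y) = (5*log(y**2 + 1) + 2)/2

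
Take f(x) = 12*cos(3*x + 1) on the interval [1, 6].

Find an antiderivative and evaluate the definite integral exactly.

Antiderivative: F(x) = 4*sin(3*x + 1); value = 4*sin(19) - 4*sin(4)

For F(x) to be correct the identity F'(x) - f(x) = 0 must hold.
F(x) = 4*sin(3*x + 1) is an antiderivative of f.
Check: d/dx[4*sin(3*x + 1)] = 12*cos(3*x + 1) = f(x).
F(6) = 4*sin(19); F(1) = 4*sin(4).
Integral = F(6) - F(1) = 4*sin(19) - 4*sin(4).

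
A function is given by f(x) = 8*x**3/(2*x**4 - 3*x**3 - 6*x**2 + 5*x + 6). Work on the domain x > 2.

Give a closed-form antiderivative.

An antiderivative is F(x) = 64*log(x - 2)/9 - 108*log(x - 3/2)/25 + 272*log(x + 1)/225 + 8/(15*x + 15).

Factor the denominator ((x - 2)*(x + 1)**2*(2*x - 3)) and decompose: f = -216/(25*(2*x - 3)) + 272/(225*(x + 1)) - 8/(15*(x + 1)**2) + 64/(9*(x - 2)); each piece integrates to a log, atan, or power term.
Check: d/dx[64*log(x - 2)/9 - 108*log(x - 3/2)/25 + 272*log(x + 1)/225 + 8/(15*x + 15)] = 8*x**3/(2*x**4 - 3*x**3 - 6*x**2 + 5*x + 6) = f(x).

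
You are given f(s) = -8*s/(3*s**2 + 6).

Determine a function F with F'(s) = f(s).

An antiderivative is F(s) = -4*log(s**2 + 2)/3.

f matches the chain-rule pattern g'(h)*h' with inner function h(s) = s**2 + 2; substituting u = h(s) collapses the integral.
Check: d/ds[-4*log(s**2 + 2)/3] = -8*s/(3*s**2 + 6) = f(s).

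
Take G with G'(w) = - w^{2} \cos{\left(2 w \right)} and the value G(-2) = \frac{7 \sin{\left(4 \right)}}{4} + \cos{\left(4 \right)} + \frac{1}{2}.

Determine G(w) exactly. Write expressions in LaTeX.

G(w) = - \frac{w^{2} \sin{\left(2 w \right)}}{2} - \frac{w \cos{\left(2 w \right)}}{2} + \frac{\sin{\left(2 w \right)}}{4} + \frac{1}{2}

A first test for any G(w): its w-derivative must equal the given G'(w).
A general antiderivative is - \frac{w^{2} \sin{\left(2 w \right)}}{2} - \frac{w \cos{\left(2 w \right)}}{2} + \frac{\sin{\left(2 w \right)}}{4} + C.
The condition gives C = \frac{7 \sin{\left(4 \right)}}{4} + \cos{\left(4 \right)} + \frac{1}{2} - (\frac{7 \sin{\left(4 \right)}}{4} + \cos{\left(4 \right)}) = \frac{1}{2}.
So G(w) = - \frac{w^{2} \sin{\left(2 w \right)}}{2} - \frac{w \cos{\left(2 w \right)}}{2} + \frac{\sin{\left(2 w \right)}}{4} + \frac{1}{2}.
Check: d/dw[- \frac{w^{2} \sin{\left(2 w \right)}}{2} - \frac{w \cos{\left(2 w \right)}}{2} + \frac{\sin{\left(2 w \right)}}{4} + \frac{1}{2}] = - w^{2} \cos{\left(2 w \right)} = G'(w).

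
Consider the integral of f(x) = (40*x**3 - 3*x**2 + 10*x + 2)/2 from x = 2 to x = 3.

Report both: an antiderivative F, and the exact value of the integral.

Antiderivative: F(x) = 5*x**4 - x**3/2 + 5*x**2/2 + x; value = 329

An antiderivative F(x) passes only if d/dx[F] lands on f(x) exactly.
F(x) = 5*x**4 - x**3/2 + 5*x**2/2 + x is an antiderivative of f.
Check: d/dx[5*x**4 - x**3/2 + 5*x**2/2 + x] = 20*x**3 - 3*x**2/2 + 5*x + 1, which equals f(x).
F(3) = 417; F(2) = 88.
Integral = F(3) - F(2) = 329.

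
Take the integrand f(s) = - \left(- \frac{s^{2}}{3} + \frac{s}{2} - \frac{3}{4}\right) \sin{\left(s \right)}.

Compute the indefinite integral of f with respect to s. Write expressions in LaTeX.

F(s) = - \frac{s^{2} \cos{\left(s \right)}}{3} + \frac{2 s \sin{\left(s \right)}}{3} + \frac{s \cos{\left(s \right)}}{2} - \frac{\sin{\left(s \right)}}{2} - \frac{\cos{\left(s \right)}}{12} + C

Whatever form F(s) takes, F'(s) = f(s) is non-negotiable.
Check: d/ds[- \frac{s^{2} \cos{\left(s \right)}}{3} + \frac{2 s \sin{\left(s \right)}}{3} + \frac{s \cos{\left(s \right)}}{2} - \frac{\sin{\left(s \right)}}{2} - \frac{\cos{\left(s \right)}}{12}] = \frac{s^{2} \sin{\left(s \right)}}{3} - \frac{s \sin{\left(s \right)}}{2} + \frac{3 \sin{\left(s \right)}}{4}, which equals f(s).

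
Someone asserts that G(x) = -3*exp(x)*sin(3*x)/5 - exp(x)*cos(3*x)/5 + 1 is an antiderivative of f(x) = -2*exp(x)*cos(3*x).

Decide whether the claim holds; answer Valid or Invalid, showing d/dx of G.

d/dx[G] = -2*exp(x)*cos(3*x)
This equals f(x) exactly, so the claim holds.

Valid - the claim checks out under differentiation.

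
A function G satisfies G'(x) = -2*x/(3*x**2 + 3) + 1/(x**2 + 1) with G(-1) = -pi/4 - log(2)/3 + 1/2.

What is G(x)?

Integrate term by term and add the pieces.
A general antiderivative is -log(x**2 + 1)/3 + atan(x) + C.
The condition gives C = -pi/4 - log(2)/3 + 1/2 - (-pi/4 - log(2)/3) = 1/2.
So G(x) = -log(x**2 + 1)/3 + atan(x) + 1/2.
Check: d/dx[-log(x**2 + 1)/3 + atan(x) + 1/2] = (3 - 2*x)/(3*x**2 + 3), which equals G'(x).

G(x) = -log(x**2 + 1)/3 + atan(x) + 1/2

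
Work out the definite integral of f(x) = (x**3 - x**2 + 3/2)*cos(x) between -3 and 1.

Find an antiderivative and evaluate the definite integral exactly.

Antiderivative: F(x) = x**3*sin(x) - x**2*sin(x) + 3*x**2*cos(x) - 6*x*sin(x) - 2*x*cos(x) + 7*sin(x)/2 - 6*cos(x); value = -5*cos(1) - 5*sin(1)/2 - 29*sin(3)/2 - 27*cos(3)

For F(x) to be correct the identity F'(x) - f(x) = 0 must hold.
F(x) = x**3*sin(x) - x**2*sin(x) + 3*x**2*cos(x) - 6*x*sin(x) - 2*x*cos(x) + 7*sin(x)/2 - 6*cos(x) is an antiderivative of f.
Check: d/dx[x**3*sin(x) - x**2*sin(x) + 3*x**2*cos(x) - 6*x*sin(x) - 2*x*cos(x) + 7*sin(x)/2 - 6*cos(x)] = x**3*cos(x) - x**2*cos(x) + 3*cos(x)/2, which equals f(x).
F(1) = -5*cos(1) - 5*sin(1)/2; F(-3) = 27*cos(3) + 29*sin(3)/2.
Integral = F(1) - F(-3) = -5*cos(1) - 5*sin(1)/2 - 29*sin(3)/2 - 27*cos(3).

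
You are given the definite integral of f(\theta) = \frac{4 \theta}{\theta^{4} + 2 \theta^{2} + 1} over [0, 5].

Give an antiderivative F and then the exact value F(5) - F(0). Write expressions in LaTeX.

The substitution u = \theta^{2} + 1 works: f is exactly (dF/du)*(du/d\theta) for that inner function.
F(\theta) = - \frac{2}{\theta^{2} + 1} is an antiderivative of f.
Check: d/d\theta[- \frac{2}{\theta^{2} + 1}] = \frac{4 \theta}{\theta^{4} + 2 \theta^{2} + 1} = f(\theta).
F(5) = - \frac{1}{13}; F(0) = -2.
Integral = F(5) - F(0) = \frac{25}{13}.

Antiderivative: F(\theta) = - \frac{2}{\theta^{2} + 1}; value = \frac{25}{13}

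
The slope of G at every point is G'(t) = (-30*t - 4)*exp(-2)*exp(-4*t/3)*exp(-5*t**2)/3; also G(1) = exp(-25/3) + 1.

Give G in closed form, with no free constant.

G(t) = 1 + exp(-2)*exp(-4*t/3)*exp(-5*t**2)

G'(t) matches the chain-rule pattern g'(h)*h' with inner function h(t) = -5*t**2 - 4*t/3 - 2; substituting u = h(t) collapses the integral.
A general antiderivative is exp(-5*t**2 - 4*t/3 - 2) + C.
The condition gives C = exp(-25/3) + 1 - (exp(-25/3)) = 1.
So G(t) = 1 + exp(-2)*exp(-4*t/3)*exp(-5*t**2).
Check: d/dt[1 + exp(-2)*exp(-4*t/3)*exp(-5*t**2)] = (-30*t - 4)*exp(-2)*exp(-4*t/3)*exp(-5*t**2)/3 = G'(t).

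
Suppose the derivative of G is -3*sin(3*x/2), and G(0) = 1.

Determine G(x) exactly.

For G(x) to be correct, d/dx[G] must agree with the stated G'(x) identically.
A general antiderivative is 2*cos(3*x/2) + C.
The condition gives C = 1 - (2) = -1.
So G(x) = 2*cos(3*x/2) - 1.
Check: d/dx[2*cos(3*x/2) - 1] = -3*sin(3*x/2) = G'(x).

G(x) = 2*cos(3*x/2) - 1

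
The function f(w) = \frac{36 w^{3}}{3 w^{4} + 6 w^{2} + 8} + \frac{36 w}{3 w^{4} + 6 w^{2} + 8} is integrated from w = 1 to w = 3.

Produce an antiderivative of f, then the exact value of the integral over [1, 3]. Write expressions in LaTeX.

Antiderivative: F(w) = 3 \log{\left(\frac{w^{4}}{2} + w^{2} + \frac{4}{3} \right)}; value = - 3 \log{\left(\frac{17}{6} \right)} + 3 \log{\left(\frac{305}{6} \right)}

f matches the chain-rule pattern g'(h)*h' with inner function h(w) = \frac{w^{4}}{2} + w^{2} + \frac{4}{3}; substituting u = h(w) collapses the integral.
F(w) = 3 \log{\left(\frac{w^{4}}{2} + w^{2} + \frac{4}{3} \right)} is an antiderivative of f.
Check: d/dw[3 \log{\left(\frac{w^{4}}{2} + w^{2} + \frac{4}{3} \right)}] = \frac{36 w^{3} + 36 w}{3 w^{4} + 6 w^{2} + 8}, which equals f(w).
F(3) = 3 \log{\left(\frac{305}{6} \right)}; F(1) = 3 \log{\left(\frac{17}{6} \right)}.
Integral = F(3) - F(1) = - 3 \log{\left(\frac{17}{6} \right)} + 3 \log{\left(\frac{305}{6} \right)}.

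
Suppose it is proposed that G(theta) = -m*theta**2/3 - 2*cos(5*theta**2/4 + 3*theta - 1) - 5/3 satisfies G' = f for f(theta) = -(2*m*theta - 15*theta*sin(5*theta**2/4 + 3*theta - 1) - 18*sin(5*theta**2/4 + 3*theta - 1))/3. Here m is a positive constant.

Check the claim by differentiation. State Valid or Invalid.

d/dtheta[G] = -2*m*theta/3 + 5*theta*sin(5*theta**2/4 + 3*theta - 1) + 6*sin(5*theta**2/4 + 3*theta - 1)
This equals f(theta) exactly, so the claim holds.

Valid - the claim checks out under differentiation.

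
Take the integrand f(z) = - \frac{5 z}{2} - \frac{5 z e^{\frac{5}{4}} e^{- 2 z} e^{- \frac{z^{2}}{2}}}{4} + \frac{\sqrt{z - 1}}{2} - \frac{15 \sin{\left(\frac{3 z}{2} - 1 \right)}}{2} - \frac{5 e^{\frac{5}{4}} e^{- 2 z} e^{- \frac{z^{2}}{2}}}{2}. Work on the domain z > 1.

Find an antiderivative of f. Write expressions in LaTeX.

Integrate term by term and add the pieces.
Check: d/dz[- \frac{5 z^{2}}{4} + \frac{\left(z - 1\right)^{\frac{3}{2}}}{3} + \frac{5 e^{- \frac{z^{2}}{2} - 2 z + \frac{5}{4}}}{4} + 5 \cos{\left(\frac{3 z}{2} - 1 \right)}] = \frac{\left(- \frac{10 z e^{2 z} e^{\frac{z^{2}}{2}}}{e^{\frac{5}{4}}} - 5 z + \frac{2 \sqrt{z - 1} e^{2 z} e^{\frac{z^{2}}{2}}}{e^{\frac{5}{4}}} - \frac{30 e^{2 z} e^{\frac{z^{2}}{2}} \sin{\left(\frac{3 z}{2} - 1 \right)}}{e^{\frac{5}{4}}} - 10\right) e^{\frac{5}{4}} e^{- 2 z} e^{- \frac{z^{2}}{2}}}{4}, which equals f(z).

An antiderivative is F(z) = - \frac{5 z^{2}}{4} + \frac{\left(z - 1\right)^{\frac{3}{2}}}{3} + \frac{5 e^{- \frac{z^{2}}{2} - 2 z + \frac{5}{4}}}{4} + 5 \cos{\left(\frac{3 z}{2} - 1 \right)}.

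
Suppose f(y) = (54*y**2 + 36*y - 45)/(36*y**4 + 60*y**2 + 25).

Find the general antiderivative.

Recognize the product-rule pattern: f = u'v + uv' with u = 1/(2*y**2 + 5/3), v = -3*y - 1, so integration by parts undoes it.
Check: d/dy[(-3*y - 1)/(2*y**2 + 5/3)] = (54*y**2 + 36*y - 45)/(36*y**4 + 60*y**2 + 25) = f(y).

F(y) = (-3*y - 1)/(2*y**2 + 5/3) + C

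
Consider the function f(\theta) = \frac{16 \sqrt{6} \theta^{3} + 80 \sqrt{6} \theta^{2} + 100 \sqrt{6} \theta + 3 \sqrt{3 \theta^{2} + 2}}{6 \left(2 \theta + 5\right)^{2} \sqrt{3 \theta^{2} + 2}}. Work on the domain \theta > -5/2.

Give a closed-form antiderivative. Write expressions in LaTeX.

An antiderivative is F(\theta) = \frac{16 \sqrt{6} \theta \sqrt{3 \theta^{2} + 2} + 40 \sqrt{6} \sqrt{3 \theta^{2} + 2} - 9}{72 \theta + 180}.

Recover f(\theta) by differentiating a candidate F(\theta); any mismatch rules it out.
Check: d/d\theta[\frac{16 \sqrt{6} \theta \sqrt{3 \theta^{2} + 2} + 40 \sqrt{6} \sqrt{3 \theta^{2} + 2} - 9}{72 \theta + 180}] = \frac{16 \sqrt{6} \theta^{3} + 80 \sqrt{6} \theta^{2} + 100 \sqrt{6} \theta + 3 \sqrt{3 \theta^{2} + 2}}{24 \theta^{2} \sqrt{3 \theta^{2} + 2} + 120 \theta \sqrt{3 \theta^{2} + 2} + 150 \sqrt{3 \theta^{2} + 2}}, which equals f(\theta).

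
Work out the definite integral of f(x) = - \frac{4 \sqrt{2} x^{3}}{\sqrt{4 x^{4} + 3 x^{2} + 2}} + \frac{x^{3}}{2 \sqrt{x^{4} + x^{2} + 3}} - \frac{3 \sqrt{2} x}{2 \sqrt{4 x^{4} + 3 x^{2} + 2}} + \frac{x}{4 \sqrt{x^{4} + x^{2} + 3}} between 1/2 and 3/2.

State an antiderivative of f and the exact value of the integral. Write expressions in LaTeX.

Antiderivative: F(x) = \frac{\sqrt{2} \left(\sqrt{2} \sqrt{x^{4} + x^{2} + 3} - 4 \sqrt{4 x^{4} + 3 x^{2} + 2}\right)}{8}; value = - \frac{\sqrt{58}}{2} - \frac{\sqrt{53}}{16} + \frac{\sqrt{165}}{16} + \frac{\sqrt{6}}{2}

The integrand splits into summands that can be handled one at a time.
F(x) = \frac{\sqrt{2} \left(\sqrt{2} \sqrt{x^{4} + x^{2} + 3} - 4 \sqrt{4 x^{4} + 3 x^{2} + 2}\right)}{8} is an antiderivative of f.
Check: d/dx[\frac{\sqrt{2} \left(\sqrt{2} \sqrt{x^{4} + x^{2} + 3} - 4 \sqrt{4 x^{4} + 3 x^{2} + 2}\right)}{8}] = \frac{- 16 \sqrt{2} x^{3} \sqrt{x^{4} + x^{2} + 3} + 2 x^{3} \sqrt{4 x^{4} + 3 x^{2} + 2} - 6 \sqrt{2} x \sqrt{x^{4} + x^{2} + 3} + x \sqrt{4 x^{4} + 3 x^{2} + 2}}{4 \sqrt{x^{4} + x^{2} + 3} \sqrt{4 x^{4} + 3 x^{2} + 2}}, which equals f(x).
F(3/2) = - \frac{\sqrt{58}}{2} + \frac{\sqrt{165}}{16}; F(1/2) = - \frac{\sqrt{6}}{2} + \frac{\sqrt{53}}{16}.
Integral = F(3/2) - F(1/2) = - \frac{\sqrt{58}}{2} - \frac{\sqrt{53}}{16} + \frac{\sqrt{165}}{16} + \frac{\sqrt{6}}{2}.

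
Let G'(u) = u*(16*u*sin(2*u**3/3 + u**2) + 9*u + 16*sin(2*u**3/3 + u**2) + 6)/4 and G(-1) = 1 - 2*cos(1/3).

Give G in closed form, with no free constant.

G(u) = 3*u**3/4 + 3*u**2/4 - 2*cos(2*u**3/3 + u**2) + 1

Check a candidate G(u) by differentiating: d/du[G] must match the given G'(u).
A general antiderivative is 3*u**3/4 + 3*u**2/4 - 2*cos(2*u**3/3 + u**2) + C.
The condition gives C = 1 - 2*cos(1/3) - (-2*cos(1/3)) = 1.
So G(u) = 3*u**3/4 + 3*u**2/4 - 2*cos(2*u**3/3 + u**2) + 1.
Check: d/du[3*u**3/4 + 3*u**2/4 - 2*cos(2*u**3/3 + u**2) + 1] = 4*u**2*sin(2*u**3/3 + u**2) + 9*u**2/4 + 4*u*sin(2*u**3/3 + u**2) + 3*u/2, which equals G'(u).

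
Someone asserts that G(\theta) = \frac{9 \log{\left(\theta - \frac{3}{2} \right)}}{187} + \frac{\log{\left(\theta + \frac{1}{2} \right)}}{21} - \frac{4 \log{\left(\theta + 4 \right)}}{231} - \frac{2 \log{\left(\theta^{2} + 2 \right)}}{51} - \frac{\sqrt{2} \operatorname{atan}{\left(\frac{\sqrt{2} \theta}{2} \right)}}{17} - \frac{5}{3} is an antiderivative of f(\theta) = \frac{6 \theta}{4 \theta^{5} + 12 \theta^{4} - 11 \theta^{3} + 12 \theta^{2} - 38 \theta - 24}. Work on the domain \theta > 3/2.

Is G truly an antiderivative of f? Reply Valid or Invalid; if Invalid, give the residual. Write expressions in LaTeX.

d/d\theta[G] = \frac{6 \theta}{4 \theta^{5} + 12 \theta^{4} - 11 \theta^{3} + 12 \theta^{2} - 38 \theta - 24}
This equals f(\theta) exactly, so the claim holds.

Valid: G'(\theta) = f(\theta).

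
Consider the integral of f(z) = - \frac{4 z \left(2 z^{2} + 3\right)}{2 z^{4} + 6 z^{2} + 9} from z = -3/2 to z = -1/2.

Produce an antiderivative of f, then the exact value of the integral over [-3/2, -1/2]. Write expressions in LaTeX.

The substitution u = \frac{2 z^{4}}{3} + 2 z^{2} + 3 works: f is exactly (dF/du)*(du/dz) for that inner function.
F(z) = - \log{\left(\frac{2 z^{4}}{3} + 2 z^{2} + 3 \right)} is an antiderivative of f.
Check: d/dz[- \log{\left(\frac{2 z^{4}}{3} + 2 z^{2} + 3 \right)}] = \frac{- 8 z^{3} - 12 z}{2 z^{4} + 6 z^{2} + 9}, which equals f(z).
F(-1/2) = - \log{\left(\frac{85}{24} \right)}; F(-3/2) = - \log{\left(\frac{87}{8} \right)}.
Integral = F(-1/2) - F(-3/2) = - \log{\left(\frac{85}{24} \right)} + \log{\left(\frac{87}{8} \right)}.

Antiderivative: F(z) = - \log{\left(\frac{2 z^{4}}{3} + 2 z^{2} + 3 \right)}; value = - \log{\left(\frac{85}{24} \right)} + \log{\left(\frac{87}{8} \right)}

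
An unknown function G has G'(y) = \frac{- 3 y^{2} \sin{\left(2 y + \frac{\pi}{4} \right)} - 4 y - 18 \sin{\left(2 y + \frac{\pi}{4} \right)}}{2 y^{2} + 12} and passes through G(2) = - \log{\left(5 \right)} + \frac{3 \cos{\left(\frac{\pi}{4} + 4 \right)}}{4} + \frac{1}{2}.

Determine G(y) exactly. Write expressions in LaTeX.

Check a candidate G(y) by differentiating: d/dy[G] must match the given G'(y).
A general antiderivative is - \log{\left(\frac{y^{2}}{2} + 3 \right)} + \frac{3 \cos{\left(2 y + \frac{\pi}{4} \right)}}{4} + C.
The condition gives C = - \log{\left(5 \right)} + \frac{3 \cos{\left(\frac{\pi}{4} + 4 \right)}}{4} + \frac{1}{2} - (- \log{\left(5 \right)} + \frac{3 \cos{\left(\frac{\pi}{4} + 4 \right)}}{4}) = \frac{1}{2}.
So G(y) = - \log{\left(\frac{y^{2}}{2} + 3 \right)} + \frac{3 \cos{\left(2 y + \frac{\pi}{4} \right)}}{4} + \frac{1}{2}.
Check: d/dy[- \log{\left(\frac{y^{2}}{2} + 3 \right)} + \frac{3 \cos{\left(2 y + \frac{\pi}{4} \right)}}{4} + \frac{1}{2}] = \frac{- 3 y^{2} \sin{\left(2 y + \frac{\pi}{4} \right)} - 4 y - 18 \sin{\left(2 y + \frac{\pi}{4} \right)}}{2 y^{2} + 12} = G'(y).

G(y) = - \log{\left(\frac{y^{2}}{2} + 3 \right)} + \frac{3 \cos{\left(2 y + \frac{\pi}{4} \right)}}{4} + \frac{1}{2}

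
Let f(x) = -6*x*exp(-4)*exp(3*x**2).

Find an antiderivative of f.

The substitution u = 3*x**2 - 4 works: f is exactly (dF/du)*(du/dx) for that inner function.
Check: d/dx[-exp(3*x**2 - 4)] = -6*x*exp(-4)*exp(3*x**2) = f(x).

An antiderivative is F(x) = -exp(3*x**2 - 4).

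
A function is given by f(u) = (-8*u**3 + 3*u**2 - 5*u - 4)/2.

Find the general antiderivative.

An antiderivative F(u) passes only if d/du[F] lands on f(u) exactly.
Check: d/du[-u**4 + u**3/2 - 5*u**2/4 - 2*u] = -4*u**3 + 3*u**2/2 - 5*u/2 - 2, which equals f(u).

F(u) = -u**4 + u**3/2 - 5*u**2/4 - 2*u + C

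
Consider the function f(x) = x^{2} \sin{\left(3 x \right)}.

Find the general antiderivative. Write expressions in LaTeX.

F(x) = - \frac{x^{2} \cos{\left(3 x \right)}}{3} + \frac{2 x \sin{\left(3 x \right)}}{9} + \frac{2 \cos{\left(3 x \right)}}{27} + C

An antiderivative F(x) passes only if d/dx[F] lands on f(x) exactly.
Check: d/dx[- \frac{x^{2} \cos{\left(3 x \right)}}{3} + \frac{2 x \sin{\left(3 x \right)}}{9} + \frac{2 \cos{\left(3 x \right)}}{27}] = x^{2} \sin{\left(3 x \right)} = f(x).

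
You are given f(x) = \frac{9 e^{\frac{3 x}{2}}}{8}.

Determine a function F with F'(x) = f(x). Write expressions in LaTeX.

An antiderivative is F(x) = \frac{3 e^{\frac{3 x}{2}}}{4}.

Any candidate F(x) must reproduce f(x) exactly when differentiated.
Check: d/dx[\frac{3 e^{\frac{3 x}{2}}}{4}] = \frac{9 e^{\frac{3 x}{2}}}{8} = f(x).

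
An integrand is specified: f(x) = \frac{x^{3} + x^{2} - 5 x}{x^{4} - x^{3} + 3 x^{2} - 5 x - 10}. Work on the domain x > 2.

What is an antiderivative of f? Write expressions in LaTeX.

The denominator factors as \left(x - 2\right) \left(x + 1\right) \left(x^{2} + 5\right); partial fractions split f into directly integrable pieces: \frac{5 \left(13 x + 17\right)}{54 \left(x^{2} + 5\right)} - \frac{5}{18 \left(x + 1\right)} + \frac{2}{27 \left(x - 2\right)}.
Check: d/dx[\frac{2 \log{\left(x - 2 \right)}}{27} - \frac{5 \log{\left(x + 1 \right)}}{18} + \frac{65 \log{\left(x^{2} + 5 \right)}}{108} + \frac{17 \sqrt{5} \operatorname{atan}{\left(\frac{\sqrt{5} x}{5} \right)}}{54}] = \frac{x^{3} + x^{2} - 5 x}{x^{4} - x^{3} + 3 x^{2} - 5 x - 10} = f(x).

An antiderivative is F(x) = \frac{2 \log{\left(x - 2 \right)}}{27} - \frac{5 \log{\left(x + 1 \right)}}{18} + \frac{65 \log{\left(x^{2} + 5 \right)}}{108} + \frac{17 \sqrt{5} \operatorname{atan}{\left(\frac{\sqrt{5} x}{5} \right)}}{54}.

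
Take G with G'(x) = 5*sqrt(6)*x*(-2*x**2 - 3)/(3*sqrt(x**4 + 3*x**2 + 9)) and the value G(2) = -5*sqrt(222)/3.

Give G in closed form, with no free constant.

G(x) = -5*sqrt(2*x**4/3 + 2*x**2 + 6)

The substitution u = 2*x**4/3 + 2*x**2 + 6 works: G'(x) is exactly (dG/du)*(du/dx) for that inner function.
A general antiderivative is -5*sqrt(2*x**4/3 + 2*x**2 + 6) + C.
The condition gives C = -5*sqrt(222)/3 - (-5*sqrt(222)/3) = 0.
So G(x) = -5*sqrt(2*x**4/3 + 2*x**2 + 6).
Check: d/dx[-5*sqrt(2*x**4/3 + 2*x**2 + 6)] = (-10*sqrt(6)*x**3 - 15*sqrt(6)*x)/(3*sqrt(x**4 + 3*x**2 + 9)), which equals G'(x).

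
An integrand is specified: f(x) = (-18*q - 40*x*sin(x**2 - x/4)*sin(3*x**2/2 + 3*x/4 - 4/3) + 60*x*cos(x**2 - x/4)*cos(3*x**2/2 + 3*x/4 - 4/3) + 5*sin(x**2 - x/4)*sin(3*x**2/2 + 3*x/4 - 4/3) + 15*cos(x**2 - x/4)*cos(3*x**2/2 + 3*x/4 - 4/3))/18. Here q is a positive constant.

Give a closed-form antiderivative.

Whatever form F(x) takes, F'(x) = f(x) is non-negotiable.
Check: d/dx[(-9*q*x + 10*sin(3*x**2/2 + 3*x/4 - 4/3)*cos(x**2 - x/4))/9] = -q - 20*x*sin(x**2 - x/4)*sin(3*x**2/2 + 3*x/4 - 4/3)/9 + 10*x*cos(x**2 - x/4)*cos(3*x**2/2 + 3*x/4 - 4/3)/3 + 5*sin(x**2 - x/4)*sin(3*x**2/2 + 3*x/4 - 4/3)/18 + 5*cos(x**2 - x/4)*cos(3*x**2/2 + 3*x/4 - 4/3)/6, which equals f(x).

An antiderivative is F(x) = (-9*q*x + 10*sin(3*x**2/2 + 3*x/4 - 4/3)*cos(x**2 - x/4))/9.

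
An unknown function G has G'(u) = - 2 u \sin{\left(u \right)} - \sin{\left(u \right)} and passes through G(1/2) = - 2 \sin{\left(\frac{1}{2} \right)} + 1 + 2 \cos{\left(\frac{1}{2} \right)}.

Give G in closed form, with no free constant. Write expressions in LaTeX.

The integrand splits into summands that can be handled one at a time.
A general antiderivative is 2 u \cos{\left(u \right)} - 2 \sin{\left(u \right)} + \cos{\left(u \right)} + C.
The condition gives C = - 2 \sin{\left(\frac{1}{2} \right)} + 1 + 2 \cos{\left(\frac{1}{2} \right)} - (- 2 \sin{\left(\frac{1}{2} \right)} + 2 \cos{\left(\frac{1}{2} \right)}) = 1.
So G(u) = 2 u \cos{\left(u \right)} - 2 \sin{\left(u \right)} + \cos{\left(u \right)} + 1.
Check: d/du[2 u \cos{\left(u \right)} - 2 \sin{\left(u \right)} + \cos{\left(u \right)} + 1] = - 2 u \sin{\left(u \right)} - \sin{\left(u \right)} = G'(u).

G(u) = 2 u \cos{\left(u \right)} - 2 \sin{\left(u \right)} + \cos{\left(u \right)} + 1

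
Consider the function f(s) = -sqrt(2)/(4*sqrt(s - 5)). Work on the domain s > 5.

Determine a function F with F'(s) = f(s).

Since d/ds undoes antidifferentiation here, F'(s) = f(s) is required of F(s).
Check: d/ds[-sqrt(2)*sqrt(s - 5)/2] = -sqrt(2)/(4*sqrt(s - 5)) = f(s).

An antiderivative is F(s) = -sqrt(2)*sqrt(s - 5)/2.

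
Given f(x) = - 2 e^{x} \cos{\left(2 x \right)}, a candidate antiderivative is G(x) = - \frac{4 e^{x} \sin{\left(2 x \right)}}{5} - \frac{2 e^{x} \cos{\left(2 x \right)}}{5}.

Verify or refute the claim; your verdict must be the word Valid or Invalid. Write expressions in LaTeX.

d/dx[G] = - 2 e^{x} \cos{\left(2 x \right)}
This equals f(x) exactly, so the claim holds.

Valid - differentiating G returns exactly f.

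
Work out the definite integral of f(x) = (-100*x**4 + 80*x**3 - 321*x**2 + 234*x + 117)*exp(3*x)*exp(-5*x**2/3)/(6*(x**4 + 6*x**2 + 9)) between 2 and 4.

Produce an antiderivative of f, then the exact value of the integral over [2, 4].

Whatever form F(x) takes, F'(x) = f(x) is non-negotiable.
F(x) = -2*(-5*x/2 - 1/4)*exp(-5*x**2/3 + 3*x)/(x**2 + 3) is an antiderivative of f.
Check: d/dx[-2*(-5*x/2 - 1/4)*exp(-5*x**2/3 + 3*x)/(x**2 + 3)] = (-100*x**4*exp(3*x)*exp(-5*x**2/3) + 80*x**3*exp(3*x)*exp(-5*x**2/3) - 321*x**2*exp(3*x)*exp(-5*x**2/3) + 234*x*exp(3*x)*exp(-5*x**2/3) + 117*exp(3*x)*exp(-5*x**2/3))/(6*x**4 + 36*x**2 + 54), which equals f(x).
F(4) = 41*exp(-44/3)/38; F(2) = 3*exp(-2/3)/2.
Integral = F(4) - F(2) = -3*exp(-2/3)/2 + 41*exp(-44/3)/38.

Antiderivative: F(x) = -2*(-5*x/2 - 1/4)*exp(-5*x**2/3 + 3*x)/(x**2 + 3); value = -3*exp(-2/3)/2 + 41*exp(-44/3)/38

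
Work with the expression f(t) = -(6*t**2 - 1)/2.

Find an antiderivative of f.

An antiderivative is F(t) = -t**3 + t/2.

A candidate is checked by its d/dt: the result must match f(t).
Check: d/dt[-t**3 + t/2] = 1/2 - 3*t**2, which equals f(t).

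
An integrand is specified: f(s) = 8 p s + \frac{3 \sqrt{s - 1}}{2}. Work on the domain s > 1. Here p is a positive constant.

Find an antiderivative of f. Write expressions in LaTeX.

An antiderivative is F(s) = 4 p s^{2} + s \sqrt{s - 1} - \sqrt{s - 1}.

Integrate term by term and add the pieces.
Check: d/ds[4 p s^{2} + s \sqrt{s - 1} - \sqrt{s - 1}] = \frac{16 p s \sqrt{s - 1} + 3 s - 3}{2 \sqrt{s - 1}}, which equals f(s).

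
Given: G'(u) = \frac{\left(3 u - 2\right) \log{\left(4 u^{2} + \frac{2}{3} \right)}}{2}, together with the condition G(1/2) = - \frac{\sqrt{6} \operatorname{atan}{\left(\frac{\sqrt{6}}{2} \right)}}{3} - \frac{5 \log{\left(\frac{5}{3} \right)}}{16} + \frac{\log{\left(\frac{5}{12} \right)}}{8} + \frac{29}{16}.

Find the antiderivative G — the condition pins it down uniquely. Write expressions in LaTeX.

G(u) = \frac{3 u^{2} \log{\left(4 u^{2} + \frac{2}{3} \right)}}{4} - \frac{3 u^{2}}{4} - u \log{\left(4 u^{2} + \frac{2}{3} \right)} + 2 u + \frac{\log{\left(u^{2} + \frac{1}{6} \right)}}{8} - \frac{\sqrt{6} \operatorname{atan}{\left(\sqrt{6} u \right)}}{3} + 1

Since d/du undoes antidifferentiation here, G(u) must give back the stated G'(u).
A general antiderivative is - \frac{3 u^{2}}{4} + 2 u + \left(\frac{3 u^{2}}{4} - u\right) \log{\left(4 u^{2} + \frac{2}{3} \right)} + \frac{\log{\left(u^{2} + \frac{1}{6} \right)}}{8} - \frac{\sqrt{6} \operatorname{atan}{\left(\sqrt{6} u \right)}}{3} + C.
The condition gives C = - \frac{\sqrt{6} \operatorname{atan}{\left(\frac{\sqrt{6}}{2} \right)}}{3} - \frac{5 \log{\left(\frac{5}{3} \right)}}{16} + \frac{\log{\left(\frac{5}{12} \right)}}{8} + \frac{29}{16} - (- \frac{\sqrt{6} \operatorname{atan}{\left(\frac{\sqrt{6}}{2} \right)}}{3} - \frac{5 \log{\left(\frac{5}{3} \right)}}{16} + \frac{\log{\left(\frac{5}{12} \right)}}{8} + \frac{13}{16}) = 1.
So G(u) = \frac{3 u^{2} \log{\left(4 u^{2} + \frac{2}{3} \right)}}{4} - \frac{3 u^{2}}{4} - u \log{\left(4 u^{2} + \frac{2}{3} \right)} + 2 u + \frac{\log{\left(u^{2} + \frac{1}{6} \right)}}{8} - \frac{\sqrt{6} \operatorname{atan}{\left(\sqrt{6} u \right)}}{3} + 1.
Check: d/du[\frac{3 u^{2} \log{\left(4 u^{2} + \frac{2}{3} \right)}}{4} - \frac{3 u^{2}}{4} - u \log{\left(4 u^{2} + \frac{2}{3} \right)} + 2 u + \frac{\log{\left(u^{2} + \frac{1}{6} \right)}}{8} - \frac{\sqrt{6} \operatorname{atan}{\left(\sqrt{6} u \right)}}{3} + 1] = \frac{3 u \log{\left(2 u^{2} + \frac{1}{3} \right)}}{2} + \frac{3 u \log{\left(2 \right)}}{2} - \log{\left(2 u^{2} + \frac{1}{3} \right)} - \log{\left(2 \right)}, which equals G'(u).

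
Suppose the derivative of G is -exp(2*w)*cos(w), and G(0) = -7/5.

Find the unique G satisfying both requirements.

G(w) = -exp(2*w)*sin(w)/5 - 2*exp(2*w)*cos(w)/5 - 1

Recover the given G'(w) by differentiating a candidate G(w); any mismatch rules it out.
A general antiderivative is -exp(2*w)*sin(w)/5 - 2*exp(2*w)*cos(w)/5 + C.
The condition gives C = -7/5 - (-2/5) = -1.
So G(w) = -exp(2*w)*sin(w)/5 - 2*exp(2*w)*cos(w)/5 - 1.
Check: d/dw[-exp(2*w)*sin(w)/5 - 2*exp(2*w)*cos(w)/5 - 1] = -exp(2*w)*cos(w) = G'(w).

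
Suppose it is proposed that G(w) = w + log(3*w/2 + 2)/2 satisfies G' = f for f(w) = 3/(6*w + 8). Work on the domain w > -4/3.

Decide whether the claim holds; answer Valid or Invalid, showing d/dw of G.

d/dw[G] = (6*w + 11)/(6*w + 8)
d/dw[G] - f(w) = 1 != 0.

Invalid: d/dw[G] - f = 1, which is not 0.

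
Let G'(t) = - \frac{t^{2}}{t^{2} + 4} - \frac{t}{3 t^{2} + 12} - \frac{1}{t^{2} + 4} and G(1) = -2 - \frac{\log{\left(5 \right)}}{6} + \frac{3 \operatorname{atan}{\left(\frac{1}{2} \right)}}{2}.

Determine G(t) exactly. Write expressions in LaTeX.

Integrate term by term and add the pieces.
A general antiderivative is - t - \frac{\log{\left(t^{2} + 4 \right)}}{6} + \frac{3 \operatorname{atan}{\left(\frac{t}{2} \right)}}{2} + C.
The condition gives C = -2 - \frac{\log{\left(5 \right)}}{6} + \frac{3 \operatorname{atan}{\left(\frac{1}{2} \right)}}{2} - (-1 - \frac{\log{\left(5 \right)}}{6} + \frac{3 \operatorname{atan}{\left(\frac{1}{2} \right)}}{2}) = -1.
So G(t) = - t - \frac{\log{\left(t^{2} + 4 \right)}}{6} + \frac{3 \operatorname{atan}{\left(\frac{t}{2} \right)}}{2} - 1.
Check: d/dt[- t - \frac{\log{\left(t^{2} + 4 \right)}}{6} + \frac{3 \operatorname{atan}{\left(\frac{t}{2} \right)}}{2} - 1] = \frac{- 3 t^{2} - t - 3}{3 t^{2} + 12}, which equals G'(t).

G(t) = - t - \frac{\log{\left(t^{2} + 4 \right)}}{6} + \frac{3 \operatorname{atan}{\left(\frac{t}{2} \right)}}{2} - 1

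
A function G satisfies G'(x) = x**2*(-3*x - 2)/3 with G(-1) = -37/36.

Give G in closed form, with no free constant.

G(x) = -x**4/4 - 2*x**3/9 - 1

Check a candidate G(x) by differentiating: d/dx[G] must match the given G'(x).
A general antiderivative is -x**4/4 - 2*x**3/9 + C.
The condition gives C = -37/36 - (-1/36) = -1.
So G(x) = -x**4/4 - 2*x**3/9 - 1.
Check: d/dx[-x**4/4 - 2*x**3/9 - 1] = -x**3 - 2*x**2/3, which equals G'(x).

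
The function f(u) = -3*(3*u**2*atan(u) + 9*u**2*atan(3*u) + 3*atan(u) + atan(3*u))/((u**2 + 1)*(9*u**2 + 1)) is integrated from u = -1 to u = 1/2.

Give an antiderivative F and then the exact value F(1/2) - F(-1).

Antiderivative: F(u) = -3*atan(u)*atan(3*u); value = -3*atan(1/2)*atan(3/2) + 3*pi*atan(3)/4

f has the shape v'r + vr' for v = -3*atan(u) and r = atan(3*u) — it is the derivative of the product v*r.
F(u) = -3*atan(u)*atan(3*u) is an antiderivative of f.
Check: d/du[-3*atan(u)*atan(3*u)] = (-9*u**2*atan(u) - 27*u**2*atan(3*u) - 9*atan(u) - 3*atan(3*u))/(9*u**4 + 10*u**2 + 1), which equals f(u).
F(1/2) = -3*atan(1/2)*atan(3/2); F(-1) = -3*pi*atan(3)/4.
Integral = F(1/2) - F(-1) = -3*atan(1/2)*atan(3/2) + 3*pi*atan(3)/4.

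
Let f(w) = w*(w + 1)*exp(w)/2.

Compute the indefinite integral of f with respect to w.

F(w) = w**2*exp(w)/2 - w*exp(w)/2 + exp(w)/2 + C

Recognize the product-rule pattern: f = u'v + uv' with u = w**2/2 - w/2 + 1/2, v = exp(w), so integration by parts undoes it.
Check: d/dw[w**2*exp(w)/2 - w*exp(w)/2 + exp(w)/2] = w**2*exp(w)/2 + w*exp(w)/2, which equals f(w).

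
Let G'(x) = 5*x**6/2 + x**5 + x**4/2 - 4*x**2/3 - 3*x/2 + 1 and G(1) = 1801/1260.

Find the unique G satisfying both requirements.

The integrand splits into summands that can be handled one at a time.
A general antiderivative is 5*x**7/14 + x**6/6 + x**5/10 - 4*x**3/9 - 3*x**2/4 + x + C.
The condition gives C = 1801/1260 - (541/1260) = 1.
So G(x) = (450*x**7 + 210*x**6 + 126*x**5 - 560*x**3 - 945*x**2 + 1260*x + 1260)/1260.
Check: d/dx[(450*x**7 + 210*x**6 + 126*x**5 - 560*x**3 - 945*x**2 + 1260*x + 1260)/1260] = 5*x**6/2 + x**5 + x**4/2 - 4*x**2/3 - 3*x/2 + 1 = G'(x).

G(x) = (450*x**7 + 210*x**6 + 126*x**5 - 560*x**3 - 945*x**2 + 1260*x + 1260)/1260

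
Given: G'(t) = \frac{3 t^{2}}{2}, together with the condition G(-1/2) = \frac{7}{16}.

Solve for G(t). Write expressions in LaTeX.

G(t) = \frac{t^{3} + 1}{2}

The proposed G(t) is checked by its d/dt: the result must match the given G'(t).
A general antiderivative is \frac{t^{3}}{2} + C.
The condition gives C = \frac{7}{16} - (- \frac{1}{16}) = \frac{1}{2}.
So G(t) = \frac{t^{3} + 1}{2}.
Check: d/dt[\frac{t^{3} + 1}{2}] = \frac{3 t^{2}}{2} = G'(t).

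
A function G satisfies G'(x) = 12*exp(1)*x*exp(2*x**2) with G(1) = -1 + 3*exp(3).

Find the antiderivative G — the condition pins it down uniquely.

G(x) = 3*exp(2*x**2 + 1) - 1

The substitution u = 2*x**2 + 1 works: G'(x) is exactly (dG/du)*(du/dx) for that inner function.
A general antiderivative is 3*exp(2*x**2 + 1) + C.
The condition gives C = -1 + 3*exp(3) - (3*exp(3)) = -1.
So G(x) = 3*exp(2*x**2 + 1) - 1.
Check: d/dx[3*exp(2*x**2 + 1) - 1] = 12*exp(1)*x*exp(2*x**2) = G'(x).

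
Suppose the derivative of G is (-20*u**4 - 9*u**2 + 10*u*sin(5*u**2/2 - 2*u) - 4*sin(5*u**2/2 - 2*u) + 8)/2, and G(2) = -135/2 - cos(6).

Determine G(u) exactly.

Recover the given G'(u) by differentiating a candidate G(u); any mismatch rules it out.
A general antiderivative is -2*u**5 - 3*u**3/2 + 4*u - cos(5*u**2/2 - 2*u) + C.
The condition gives C = -135/2 - cos(6) - (-68 - cos(6)) = 1/2.
So G(u) = -2*u**5 - 3*u**3/2 + 4*u - cos(5*u**2/2 - 2*u) + 1/2.
Check: d/du[-2*u**5 - 3*u**3/2 + 4*u - cos(5*u**2/2 - 2*u) + 1/2] = -10*u**4 - 9*u**2/2 + 5*u*sin(5*u**2/2 - 2*u) - 2*sin(5*u**2/2 - 2*u) + 4, which equals G'(u).

G(u) = -2*u**5 - 3*u**3/2 + 4*u - cos(5*u**2/2 - 2*u) + 1/2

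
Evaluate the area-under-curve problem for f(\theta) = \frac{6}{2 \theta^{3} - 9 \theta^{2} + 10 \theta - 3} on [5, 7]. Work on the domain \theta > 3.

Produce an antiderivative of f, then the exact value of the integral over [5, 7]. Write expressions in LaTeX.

Antiderivative: F(\theta) = \frac{3 \log{\left(\theta - 3 \right)}}{5} - 3 \log{\left(\theta - 1 \right)} + \frac{12 \log{\left(\theta - \frac{1}{2} \right)}}{5}; value = - 3 \log{\left(6 \right)} - \frac{12 \log{\left(\frac{9}{2} \right)}}{5} - \frac{3 \log{\left(2 \right)}}{5} + \frac{12 \log{\left(\frac{13}{2} \right)}}{5} + \frac{18 \log{\left(4 \right)}}{5}

The denominator factors as \left(\theta - 3\right) \left(\theta - 1\right) \left(2 \theta - 1\right); partial fractions split f into directly integrable pieces: \frac{24}{5 \left(2 \theta - 1\right)} - \frac{3}{\theta - 1} + \frac{3}{5 \left(\theta - 3\right)}.
F(\theta) = \frac{3 \log{\left(\theta - 3 \right)}}{5} - 3 \log{\left(\theta - 1 \right)} + \frac{12 \log{\left(\theta - \frac{1}{2} \right)}}{5} is an antiderivative of f.
Check: d/d\theta[\frac{3 \log{\left(\theta - 3 \right)}}{5} - 3 \log{\left(\theta - 1 \right)} + \frac{12 \log{\left(\theta - \frac{1}{2} \right)}}{5}] = \frac{6}{2 \theta^{3} - 9 \theta^{2} + 10 \theta - 3} = f(\theta).
F(7) = - 3 \log{\left(6 \right)} + \frac{3 \log{\left(4 \right)}}{5} + \frac{12 \log{\left(\frac{13}{2} \right)}}{5}; F(5) = - 3 \log{\left(4 \right)} + \frac{3 \log{\left(2 \right)}}{5} + \frac{12 \log{\left(\frac{9}{2} \right)}}{5}.
Integral = F(7) - F(5) = - 3 \log{\left(6 \right)} - \frac{12 \log{\left(\frac{9}{2} \right)}}{5} - \frac{3 \log{\left(2 \right)}}{5} + \frac{12 \log{\left(\frac{13}{2} \right)}}{5} + \frac{18 \log{\left(4 \right)}}{5}.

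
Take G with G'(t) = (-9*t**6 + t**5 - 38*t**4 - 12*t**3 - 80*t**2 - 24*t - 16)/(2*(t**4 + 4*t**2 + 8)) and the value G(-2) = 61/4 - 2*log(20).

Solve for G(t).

G(t) = -3*t**3/2 + t**2/4 - t - 2*log(t**4/2 + 2*t**2 + 4) + 1/4

A candidate passes only if d/dt[G] lands on the given G'(t) exactly.
A general antiderivative is -3*t**3/2 + t**2/4 - t - 2*log(t**4/2 + 2*t**2 + 4) + 1/4 + C.
The condition gives C = 61/4 - 2*log(20) - (61/4 - 2*log(20)) = 0.
So G(t) = -3*t**3/2 + t**2/4 - t - 2*log(t**4/2 + 2*t**2 + 4) + 1/4.
Check: d/dt[-3*t**3/2 + t**2/4 - t - 2*log(t**4/2 + 2*t**2 + 4) + 1/4] = (-9*t**6 + t**5 - 38*t**4 - 12*t**3 - 80*t**2 - 24*t - 16)/(2*t**4 + 8*t**2 + 16), which equals G'(t).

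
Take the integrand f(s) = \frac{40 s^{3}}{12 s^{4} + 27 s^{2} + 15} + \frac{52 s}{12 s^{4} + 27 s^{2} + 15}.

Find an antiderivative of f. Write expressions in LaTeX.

The integrand splits into summands that can be handled one at a time.
Check: d/ds[\frac{6 \log{\left(2 s^{2} + 2 \right)} - \log{\left(2 s^{2} + \frac{5}{2} \right)}}{3}] = \frac{40 s^{3} + 52 s}{12 s^{4} + 27 s^{2} + 15}, which equals f(s).

An antiderivative is F(s) = \frac{6 \log{\left(2 s^{2} + 2 \right)} - \log{\left(2 s^{2} + \frac{5}{2} \right)}}{3}.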